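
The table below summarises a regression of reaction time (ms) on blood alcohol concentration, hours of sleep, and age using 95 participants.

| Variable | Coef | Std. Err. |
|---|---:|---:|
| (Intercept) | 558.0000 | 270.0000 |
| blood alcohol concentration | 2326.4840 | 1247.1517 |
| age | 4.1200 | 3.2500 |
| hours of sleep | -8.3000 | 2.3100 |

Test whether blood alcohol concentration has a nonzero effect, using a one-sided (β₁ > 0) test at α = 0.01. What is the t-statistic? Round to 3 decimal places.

Read off: b = 2326.4840, SE = 1247.1517 for blood alcohol concentration.
H₀: β₁ = 0 vs H₁: β₁ > 0.
t = 2326.4840 / 1247.1517 = 1.865.
df = n − k − 1 = 95 − 3 − 1 = 91.
One-sided p ≈ 0.0327, which is ≥ 0.01, so fail to reject H₀.
The data do not give significant evidence that the true slope on blood alcohol concentration is positive, holding the other predictors fixed.

t = 1.865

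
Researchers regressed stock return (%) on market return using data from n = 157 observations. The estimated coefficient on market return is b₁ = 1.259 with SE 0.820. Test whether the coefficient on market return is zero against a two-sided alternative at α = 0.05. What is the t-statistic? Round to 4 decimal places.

H₀: β₁ = 0 vs H₁: β₁ ≠ 0.
t = (b₁ − β₁⁰)/SE = 1.259 / 0.820 = 1.5354.
df = n − 2 = 157 − 2 = 155.
Two-sided p ≈ 0.1267, which is ≥ 0.05, so fail to reject H₀.
The data do not give significant evidence of an association between market return and stock return.

t = 1.5354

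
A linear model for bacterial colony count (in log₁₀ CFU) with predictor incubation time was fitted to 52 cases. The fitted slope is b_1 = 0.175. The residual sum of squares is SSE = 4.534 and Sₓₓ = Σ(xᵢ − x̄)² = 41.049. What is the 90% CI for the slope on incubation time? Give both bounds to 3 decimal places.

MSE = SSE/(n − 2) = 4.534/50 = 0.09068.
SE(b_1) = √(MSE/Sₓₓ) = √(0.09068/41.049) = 0.0470007.
df = n − 2 = 50.
t* = t_{0.05, 50} = 1.675905.
Margin = t* × SE = 1.675905 × 0.0470007 = 0.07877.
CI: 0.175 ± 0.07877 → (0.096, 0.254).
With 90% confidence, each one-unit increase in incubation time is associated with a change of between 0.096 and 0.254 log₁₀ CFU in bacterial colony count.

(0.096, 0.254)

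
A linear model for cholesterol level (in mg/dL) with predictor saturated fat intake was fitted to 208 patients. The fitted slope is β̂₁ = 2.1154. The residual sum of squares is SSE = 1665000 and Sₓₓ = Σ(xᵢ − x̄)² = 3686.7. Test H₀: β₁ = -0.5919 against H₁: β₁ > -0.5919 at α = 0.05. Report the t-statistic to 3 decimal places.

t = 1.828

MSE = SSE/(n − 2) = 1665000/206 = 8082.52.
SE(β̂₁) = √(MSE/Sₓₓ) = √(8082.52/3686.7) = 1.48066.
t = (2.1154 − (-0.5919)) / 1.48066 = 1.828.
df = n − 2 = 206.
One-sided p ≈ 0.0345, which is < 0.05, so reject H₀.
There is evidence that the true slope on saturated fat intake exceeds -0.5919 mg/dL per unit.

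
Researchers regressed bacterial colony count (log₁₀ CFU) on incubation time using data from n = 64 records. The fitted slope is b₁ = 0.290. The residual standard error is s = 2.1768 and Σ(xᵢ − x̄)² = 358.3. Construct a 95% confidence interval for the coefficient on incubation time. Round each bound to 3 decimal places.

(0.060, 0.520)

SE(b₁) = s/√Sₓₓ = 2.1768/√358.3 = 0.114999.
df = n − 2 = 62.
t* = t_{0.025, 62} = 1.998972.
Margin = t* × SE = 1.998972 × 0.114999 = 0.22988.
CI: 0.290 ± 0.22988 → (0.060, 0.520).
With 95% confidence, each one-unit increase in incubation time is associated with a change of between 0.060 and 0.520 log₁₀ CFU in bacterial colony count.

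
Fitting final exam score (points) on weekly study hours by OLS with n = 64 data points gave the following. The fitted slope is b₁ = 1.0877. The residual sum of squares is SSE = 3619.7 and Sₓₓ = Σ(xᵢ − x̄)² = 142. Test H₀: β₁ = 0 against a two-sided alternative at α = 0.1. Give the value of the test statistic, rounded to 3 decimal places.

t = 1.696

MSE = SSE/(n − 2) = 3619.7/62 = 58.3823.
SE(b₁) = √(MSE/Sₓₓ) = √(58.3823/142) = 0.641204.
t = 1.0877 / 0.641204 = 1.696.
df = n − 2 = 62.
Two-sided p ≈ 0.0948, which is < 0.1, so reject H₀.
There is evidence that weekly study hours is associated with final exam score.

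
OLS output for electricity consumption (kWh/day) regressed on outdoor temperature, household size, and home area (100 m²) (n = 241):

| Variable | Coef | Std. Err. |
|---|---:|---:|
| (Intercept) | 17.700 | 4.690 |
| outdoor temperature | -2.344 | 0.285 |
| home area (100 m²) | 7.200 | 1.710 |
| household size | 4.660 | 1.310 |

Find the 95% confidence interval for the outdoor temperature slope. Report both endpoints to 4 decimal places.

(-2.9055, -1.7825)

Read off: b = -2.344, SE = 0.285 for outdoor temperature.
df = n − k − 1 = 241 − 3 − 1 = 237.
t* = t_{0.025, 237} = 1.970024.
Margin = t* × SE = 1.970024 × 0.285 = 0.561457.
CI: -2.344 ± 0.561457 → (-2.9055, -1.7825).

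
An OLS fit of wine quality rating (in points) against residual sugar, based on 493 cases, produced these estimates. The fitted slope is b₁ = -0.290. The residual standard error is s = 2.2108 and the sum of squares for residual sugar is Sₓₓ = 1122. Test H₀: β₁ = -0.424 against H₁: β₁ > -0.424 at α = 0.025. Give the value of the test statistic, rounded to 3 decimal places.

t = 2.030

SE(b₁) = s/√Sₓₓ = 2.2108/√1122 = 0.0660014.
t = (-0.290 − (-0.424)) / 0.0660014 = 2.030.
df = n − 2 = 491.
One-sided p ≈ 0.0214, which is < 0.025, so reject H₀.
There is evidence that the true slope on residual sugar exceeds -0.424 points per unit.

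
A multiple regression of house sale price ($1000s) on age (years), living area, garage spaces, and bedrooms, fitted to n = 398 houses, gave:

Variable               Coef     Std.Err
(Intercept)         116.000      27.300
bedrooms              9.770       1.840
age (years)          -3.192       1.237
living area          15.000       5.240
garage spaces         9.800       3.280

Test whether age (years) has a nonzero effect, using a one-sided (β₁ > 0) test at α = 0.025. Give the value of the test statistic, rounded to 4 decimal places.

t = -2.5804

Read off: b = -3.192, SE = 1.237 for age (years).
H₀: β₁ = 0 vs H₁: β₁ > 0.
t = -3.192 / 1.237 = -2.5804.
df = n − k − 1 = 398 − 4 − 1 = 393.
One-sided p ≈ 0.9949, which is ≥ 0.025, so fail to reject H₀.
The data do not give significant evidence that the true slope on age (years) is positive, holding the other predictors fixed.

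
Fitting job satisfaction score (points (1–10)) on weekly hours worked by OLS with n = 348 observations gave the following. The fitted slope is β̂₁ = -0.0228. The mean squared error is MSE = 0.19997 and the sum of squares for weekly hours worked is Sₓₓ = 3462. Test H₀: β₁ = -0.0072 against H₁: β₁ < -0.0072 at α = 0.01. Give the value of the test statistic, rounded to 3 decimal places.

SE(β̂₁) = √(MSE/Sₓₓ) = √(0.19997/3462) = 0.00760009.
t = (-0.0228 − (-0.0072)) / 0.00760009 = -2.053.
df = n − 2 = 346.
One-sided p ≈ 0.0204, which is ≥ 0.01, so fail to reject H₀.
The data do not give significant evidence that the true slope on weekly hours worked is below -0.0072 points (1–10) per unit.

t = -2.053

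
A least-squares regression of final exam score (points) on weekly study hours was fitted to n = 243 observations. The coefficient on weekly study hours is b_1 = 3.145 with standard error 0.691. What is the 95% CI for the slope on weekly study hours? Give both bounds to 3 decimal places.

df = n − 2 = 243 − 2 = 241.
t* = t_{0.025, 241} = 1.969856.
Margin = t* × SE = 1.969856 × 0.691 = 1.36117.
CI: 3.145 ± 1.36117 → (1.784, 4.506).
With 95% confidence, each one-unit increase in weekly study hours is associated with a change of between 1.784 and 4.506 points in final exam score.

(1.784, 4.506)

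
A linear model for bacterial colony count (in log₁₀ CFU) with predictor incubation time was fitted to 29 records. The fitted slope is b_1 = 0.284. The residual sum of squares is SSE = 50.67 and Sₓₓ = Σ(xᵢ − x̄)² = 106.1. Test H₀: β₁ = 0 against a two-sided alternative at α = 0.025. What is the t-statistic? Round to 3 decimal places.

t = 2.135

MSE = SSE/(n − 2) = 50.67/27 = 1.87667.
SE(b_1) = √(MSE/Sₓₓ) = √(1.87667/106.1) = 0.132995.
t = 0.284 / 0.132995 = 2.135.
df = n − 2 = 27.
Two-sided p ≈ 0.0420, which is ≥ 0.025, so fail to reject H₀.
The data do not give significant evidence of an association between incubation time and bacterial colony count.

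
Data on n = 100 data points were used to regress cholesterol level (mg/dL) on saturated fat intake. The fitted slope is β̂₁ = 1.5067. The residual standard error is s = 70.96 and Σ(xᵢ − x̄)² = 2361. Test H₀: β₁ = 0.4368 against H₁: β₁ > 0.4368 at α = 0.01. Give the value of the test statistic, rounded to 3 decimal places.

SE(β̂₁) = s/√Sₓₓ = 70.96/√2361 = 1.46038.
t = (1.5067 − 0.4368) / 1.46038 = 0.733.
df = n − 2 = 98.
One-sided p ≈ 0.2328, which is ≥ 0.01, so fail to reject H₀.
The data do not give significant evidence that the true slope on saturated fat intake exceeds 0.4368 mg/dL per unit.

t = 0.733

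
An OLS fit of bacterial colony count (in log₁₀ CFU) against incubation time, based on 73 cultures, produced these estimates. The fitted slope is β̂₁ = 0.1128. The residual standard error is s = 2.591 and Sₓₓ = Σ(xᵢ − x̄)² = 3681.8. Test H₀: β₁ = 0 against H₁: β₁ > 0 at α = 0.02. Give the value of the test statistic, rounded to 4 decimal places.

t = 2.6416

SE(β̂₁) = s/√Sₓₓ = 2.591/√3681.8 = 0.0427009.
t = 0.1128 / 0.0427009 = 2.6416.
df = n − 2 = 71.
One-sided p ≈ 0.0051, which is < 0.02, so reject H₀.
There is evidence that the true slope on incubation time is positive.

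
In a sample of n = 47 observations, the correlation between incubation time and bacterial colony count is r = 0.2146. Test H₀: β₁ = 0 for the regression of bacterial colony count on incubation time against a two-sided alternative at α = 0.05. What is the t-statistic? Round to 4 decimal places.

t = 1.4739

t = r·√(n − 2)/√(1 − r²) = 0.2146·√45/√0.953947 = 1.4739.
df = n − 2 = 45.
Two-sided p ≈ 0.1475, which is ≥ 0.05, so fail to reject H₀.
The data do not give significant evidence of a linear association between incubation time and bacterial colony count.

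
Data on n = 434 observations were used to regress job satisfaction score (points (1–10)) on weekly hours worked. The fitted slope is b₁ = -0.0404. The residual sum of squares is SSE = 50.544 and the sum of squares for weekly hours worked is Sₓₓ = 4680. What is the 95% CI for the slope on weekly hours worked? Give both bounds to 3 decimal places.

(-0.050, -0.031)

MSE = SSE/(n − 2) = 50.544/432 = 0.117.
SE(b₁) = √(MSE/Sₓₓ) = √(0.117/4680) = 0.005.
df = n − 2 = 432.
t* = t_{0.025, 432} = 1.965471.
Margin = t* × SE = 1.965471 × 0.005 = 0.00983.
CI: -0.0404 ± 0.00983 → (-0.050, -0.031).
With 95% confidence, each one-unit increase in weekly hours worked is associated with a change of between -0.050 and -0.031 points (1–10) in job satisfaction score.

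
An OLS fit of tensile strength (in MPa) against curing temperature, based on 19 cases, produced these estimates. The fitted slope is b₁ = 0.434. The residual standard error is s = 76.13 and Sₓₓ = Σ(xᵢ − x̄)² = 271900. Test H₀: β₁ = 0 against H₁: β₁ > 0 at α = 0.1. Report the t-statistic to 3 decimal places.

SE(b₁) = s/√Sₓₓ = 76.13/√271900 = 0.145999.
t = 0.434 / 0.145999 = 2.973.
df = n − 2 = 17.
One-sided p ≈ 0.0043, which is < 0.1, so reject H₀.
There is evidence that the true slope on curing temperature is positive.

t = 2.973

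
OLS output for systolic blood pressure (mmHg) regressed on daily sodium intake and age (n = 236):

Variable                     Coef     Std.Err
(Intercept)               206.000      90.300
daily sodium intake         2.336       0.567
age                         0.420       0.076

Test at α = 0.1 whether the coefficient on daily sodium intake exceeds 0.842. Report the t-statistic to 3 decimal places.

Read off: b = 2.336, SE = 0.567 for daily sodium intake.
H₀: β₁ = 0.842 vs H₁: β₁ > 0.842.
t = (2.336 − 0.842) / 0.567 = 2.635.
df = n − k − 1 = 236 − 2 − 1 = 233.
One-sided p ≈ 0.0045, which is < 0.1, so reject H₀.
There is evidence that the true slope on daily sodium intake exceeds 0.842 mmHg per unit, holding the other predictors fixed.

t = 2.635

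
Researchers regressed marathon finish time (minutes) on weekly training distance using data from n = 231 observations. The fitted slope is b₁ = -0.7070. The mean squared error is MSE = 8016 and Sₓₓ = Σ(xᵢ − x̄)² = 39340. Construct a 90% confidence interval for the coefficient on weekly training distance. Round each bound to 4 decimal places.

SE(b₁) = √(MSE/Sₓₓ) = √(8016/39340) = 0.4514.
df = n − 2 = 229.
t* = t_{0.05, 229} = 1.651535.
Margin = t* × SE = 1.651535 × 0.4514 = 0.745503.
CI: -0.7070 ± 0.745503 → (-1.4525, 0.0385).
With 90% confidence, each one-unit increase in weekly training distance is associated with a change of between -1.4525 and 0.0385 minutes in marathon finish time.

(-1.4525, 0.0385)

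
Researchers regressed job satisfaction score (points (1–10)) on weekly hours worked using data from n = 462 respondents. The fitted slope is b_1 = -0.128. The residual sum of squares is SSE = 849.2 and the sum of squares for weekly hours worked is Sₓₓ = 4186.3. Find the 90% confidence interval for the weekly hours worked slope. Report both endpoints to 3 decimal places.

MSE = SSE/(n − 2) = 849.2/460 = 1.84609.
SE(b_1) = √(MSE/Sₓₓ) = √(1.84609/4186.3) = 0.0209996.
df = n − 2 = 460.
t* = t_{0.05, 460} = 1.648173.
Margin = t* × SE = 1.648173 × 0.0209996 = 0.03461.
CI: -0.128 ± 0.03461 → (-0.163, -0.093).
With 90% confidence, each one-unit increase in weekly hours worked is associated with a change of between -0.163 and -0.093 points (1–10) in job satisfaction score.

(-0.163, -0.093)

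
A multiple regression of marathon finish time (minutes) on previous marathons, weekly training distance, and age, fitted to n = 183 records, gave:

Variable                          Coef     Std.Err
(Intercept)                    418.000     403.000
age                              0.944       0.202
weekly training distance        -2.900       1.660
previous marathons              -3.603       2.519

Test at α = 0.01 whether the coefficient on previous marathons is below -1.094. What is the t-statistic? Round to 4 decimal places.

Read off: b = -3.603, SE = 2.519 for previous marathons.
H₀: β₁ = -1.094 vs H₁: β₁ < -1.094.
t = (-3.603 − (-1.094)) / 2.519 = -0.9960.
df = n − k − 1 = 183 − 3 − 1 = 179.
One-sided p ≈ 0.1603, which is ≥ 0.01, so fail to reject H₀.
The data do not give significant evidence that the true slope on previous marathons is below -1.094 minutes per unit, holding the other predictors fixed.

t = -0.9960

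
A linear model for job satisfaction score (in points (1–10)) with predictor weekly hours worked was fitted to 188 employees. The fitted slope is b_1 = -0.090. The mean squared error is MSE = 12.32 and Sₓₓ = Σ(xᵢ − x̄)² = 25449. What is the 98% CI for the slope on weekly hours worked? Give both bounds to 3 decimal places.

SE(b_1) = √(MSE/Sₓₓ) = √(12.32/25449) = 0.0220024.
df = n − 2 = 186.
t* = t_{0.01, 186} = 2.346563.
Margin = t* × SE = 2.346563 × 0.0220024 = 0.05163.
CI: -0.090 ± 0.05163 → (-0.142, -0.038).
With 98% confidence, each one-unit increase in weekly hours worked is associated with a change of between -0.142 and -0.038 points (1–10) in job satisfaction score.

(-0.142, -0.038)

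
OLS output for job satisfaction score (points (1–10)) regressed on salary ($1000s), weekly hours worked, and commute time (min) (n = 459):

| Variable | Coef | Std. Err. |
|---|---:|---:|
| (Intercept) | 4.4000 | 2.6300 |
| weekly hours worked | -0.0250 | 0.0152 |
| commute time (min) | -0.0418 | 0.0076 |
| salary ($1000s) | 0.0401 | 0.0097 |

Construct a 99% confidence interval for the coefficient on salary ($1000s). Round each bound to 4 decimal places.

(0.0150, 0.0652)

Read off: b = 0.0401, SE = 0.0097 for salary ($1000s).
df = n − k − 1 = 459 − 3 − 1 = 455.
t* = t_{0.005, 455} = 2.586678.
Margin = t* × SE = 2.586678 × 0.0097 = 0.025091.
CI: 0.0401 ± 0.025091 → (0.0150, 0.0652).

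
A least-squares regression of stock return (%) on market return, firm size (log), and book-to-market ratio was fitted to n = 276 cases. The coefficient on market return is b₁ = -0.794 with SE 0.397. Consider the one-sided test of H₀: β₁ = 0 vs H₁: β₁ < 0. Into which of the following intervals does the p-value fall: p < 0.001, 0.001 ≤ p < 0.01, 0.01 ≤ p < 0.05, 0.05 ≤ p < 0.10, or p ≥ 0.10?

0.01 ≤ p < 0.05

t = -0.794 / 0.397 = -2.000.
df = n − k − 1 = 276 − 3 − 1 = 272.
One-sided p = P(T_{272} < t) ≈ 0.0232.
So 0.01 ≤ p < 0.05.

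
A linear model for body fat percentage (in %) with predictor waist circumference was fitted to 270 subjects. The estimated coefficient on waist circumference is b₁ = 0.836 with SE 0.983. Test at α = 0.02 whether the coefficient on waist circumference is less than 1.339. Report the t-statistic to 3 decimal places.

H₀: β₁ = 1.339 vs H₁: β₁ < 1.339.
t = (b₁ − β₁⁰)/SE = (0.836 − 1.339) / 0.983 = -0.512.
df = n − 2 = 270 − 2 = 268.
One-sided p ≈ 0.3046, which is ≥ 0.02, so fail to reject H₀.
The data do not give significant evidence that the true slope on waist circumference is below 1.339 % per unit.

t = -0.512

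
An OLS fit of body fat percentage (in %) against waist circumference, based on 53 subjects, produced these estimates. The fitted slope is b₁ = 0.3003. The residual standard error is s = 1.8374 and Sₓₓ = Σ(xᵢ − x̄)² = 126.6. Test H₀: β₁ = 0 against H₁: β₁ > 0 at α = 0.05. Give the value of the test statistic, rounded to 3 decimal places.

SE(b₁) = s/√Sₓₓ = 1.8374/√126.6 = 0.1633.
t = 0.3003 / 0.1633 = 1.839.
df = n − 2 = 51.
One-sided p ≈ 0.0359, which is < 0.05, so reject H₀.
There is evidence that the true slope on waist circumference is positive.

t = 1.839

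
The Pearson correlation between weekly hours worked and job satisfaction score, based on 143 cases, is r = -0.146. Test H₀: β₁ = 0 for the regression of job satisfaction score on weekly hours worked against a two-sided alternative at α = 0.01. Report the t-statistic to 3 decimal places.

t = -1.752

t = r·√(n − 2)/√(1 − r²) = -0.146·√141/√0.978684 = -1.752.
df = n − 2 = 141.
Two-sided p ≈ 0.0819, which is ≥ 0.01, so fail to reject H₀.
The data do not give significant evidence of a linear association between weekly hours worked and job satisfaction score.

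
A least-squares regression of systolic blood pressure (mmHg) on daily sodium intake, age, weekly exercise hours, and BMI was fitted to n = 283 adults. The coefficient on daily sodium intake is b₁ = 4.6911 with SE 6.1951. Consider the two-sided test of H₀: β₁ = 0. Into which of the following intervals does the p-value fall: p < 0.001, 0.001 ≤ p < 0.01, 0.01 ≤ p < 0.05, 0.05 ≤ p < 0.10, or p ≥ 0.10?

p ≥ 0.10

t = 4.6911 / 6.1951 = 0.757.
df = n − k − 1 = 283 − 4 − 1 = 278.
Two-sided p = 2·P(T_{278} > |t|) ≈ 0.4496.
So p ≥ 0.10.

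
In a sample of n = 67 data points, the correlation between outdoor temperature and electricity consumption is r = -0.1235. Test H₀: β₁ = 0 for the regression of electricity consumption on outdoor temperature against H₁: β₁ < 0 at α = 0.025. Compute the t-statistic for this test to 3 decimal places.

t = r·√(n − 2)/√(1 − r²) = -0.1235·√65/√0.984748 = -1.003.
df = n − 2 = 65.
One-sided p ≈ 0.1597, which is ≥ 0.025, so fail to reject H₀.
The data do not give significant evidence of a linear association between outdoor temperature and electricity consumption.

t = -1.003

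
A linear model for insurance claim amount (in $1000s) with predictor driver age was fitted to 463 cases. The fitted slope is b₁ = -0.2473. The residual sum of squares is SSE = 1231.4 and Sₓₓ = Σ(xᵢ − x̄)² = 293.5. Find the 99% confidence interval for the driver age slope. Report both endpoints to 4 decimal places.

MSE = SSE/(n − 2) = 1231.4/461 = 2.67115.
SE(b₁) = √(MSE/Sₓₓ) = √(2.67115/293.5) = 0.0953993.
df = n − 2 = 461.
t* = t_{0.005, 461} = 2.586536.
Margin = t* × SE = 2.586536 × 0.0953993 = 0.246754.
CI: -0.2473 ± 0.246754 → (-0.4941, -0.0005).
With 99% confidence, each one-unit increase in driver age is associated with a change of between -0.4941 and -0.0005 $1000s in insurance claim amount.

(-0.4941, -0.0005)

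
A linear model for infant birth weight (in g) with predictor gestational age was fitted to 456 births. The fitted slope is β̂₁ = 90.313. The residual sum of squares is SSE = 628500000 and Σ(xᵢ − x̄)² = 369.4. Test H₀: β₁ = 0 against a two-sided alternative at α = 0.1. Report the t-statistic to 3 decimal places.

t = 1.475

MSE = SSE/(n − 2) = 628500000/454 = 1.38436e+06.
SE(β̂₁) = √(MSE/Sₓₓ) = √(1.38436e+06/369.4) = 61.2176.
t = 90.313 / 61.2176 = 1.475.
df = n − 2 = 454.
Two-sided p ≈ 0.1408, which is ≥ 0.1, so fail to reject H₀.
The data do not give significant evidence of an association between gestational age and infant birth weight.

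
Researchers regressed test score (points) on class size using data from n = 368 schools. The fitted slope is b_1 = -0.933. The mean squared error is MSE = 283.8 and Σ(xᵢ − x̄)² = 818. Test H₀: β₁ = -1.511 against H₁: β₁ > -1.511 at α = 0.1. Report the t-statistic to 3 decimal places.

SE(b_1) = √(MSE/Sₓₓ) = √(283.8/818) = 0.589019.
t = (-0.933 − (-1.511)) / 0.589019 = 0.981.
df = n − 2 = 366.
One-sided p ≈ 0.1635, which is ≥ 0.1, so fail to reject H₀.
The data do not give significant evidence that the true slope on class size exceeds -1.511 points per unit.

t = 0.981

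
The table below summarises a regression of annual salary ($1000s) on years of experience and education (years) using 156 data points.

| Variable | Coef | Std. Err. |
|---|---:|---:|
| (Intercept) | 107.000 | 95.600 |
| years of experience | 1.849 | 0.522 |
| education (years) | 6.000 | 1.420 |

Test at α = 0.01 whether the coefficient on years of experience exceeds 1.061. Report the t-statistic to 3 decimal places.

Read off: b = 1.849, SE = 0.522 for years of experience.
H₀: β₁ = 1.061 vs H₁: β₁ > 1.061.
t = (1.849 − 1.061) / 0.522 = 1.510.
df = n − k − 1 = 156 − 2 − 1 = 153.
One-sided p ≈ 0.0666, which is ≥ 0.01, so fail to reject H₀.
The data do not give significant evidence that the true slope on years of experience exceeds 1.061 $1000s per unit, holding the other predictors fixed.

t = 1.510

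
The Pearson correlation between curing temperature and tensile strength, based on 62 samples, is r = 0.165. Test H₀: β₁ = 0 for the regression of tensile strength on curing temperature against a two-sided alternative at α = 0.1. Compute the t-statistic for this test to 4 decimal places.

t = r·√(n − 2)/√(1 − r²) = 0.165·√60/√0.972775 = 1.2958.
df = n − 2 = 60.
Two-sided p ≈ 0.2000, which is ≥ 0.1, so fail to reject H₀.
The data do not give significant evidence of a linear association between curing temperature and tensile strength.

t = 1.2958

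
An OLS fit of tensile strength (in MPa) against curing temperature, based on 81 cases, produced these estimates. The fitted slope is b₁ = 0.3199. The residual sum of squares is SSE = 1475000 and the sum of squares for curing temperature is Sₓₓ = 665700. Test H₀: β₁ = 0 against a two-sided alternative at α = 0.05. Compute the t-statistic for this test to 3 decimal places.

MSE = SSE/(n − 2) = 1475000/79 = 18670.9.
SE(b₁) = √(MSE/Sₓₓ) = √(18670.9/665700) = 0.167472.
t = 0.3199 / 0.167472 = 1.910.
df = n − 2 = 79.
Two-sided p ≈ 0.0597, which is ≥ 0.05, so fail to reject H₀.
The data do not give significant evidence of an association between curing temperature and tensile strength.

t = 1.910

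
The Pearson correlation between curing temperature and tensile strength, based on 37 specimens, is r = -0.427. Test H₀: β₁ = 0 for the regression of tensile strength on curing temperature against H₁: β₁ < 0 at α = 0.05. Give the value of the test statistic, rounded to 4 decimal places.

t = -2.7937

t = r·√(n − 2)/√(1 − r²) = -0.427·√35/√0.817671 = -2.7937.
df = n − 2 = 35.
One-sided p ≈ 0.0042, which is < 0.05, so reject H₀.
There is evidence of a linear association between curing temperature and tensile strength.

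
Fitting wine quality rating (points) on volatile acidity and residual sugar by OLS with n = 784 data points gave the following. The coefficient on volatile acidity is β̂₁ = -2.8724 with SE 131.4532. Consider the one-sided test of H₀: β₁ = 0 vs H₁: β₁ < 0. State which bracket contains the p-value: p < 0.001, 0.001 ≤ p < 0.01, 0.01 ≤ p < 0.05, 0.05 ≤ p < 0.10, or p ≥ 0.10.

p ≥ 0.10

t = -2.8724 / 131.4532 = -0.022.
df = n − k − 1 = 784 − 2 − 1 = 781.
One-sided p = P(T_{781} < t) ≈ 0.4913.
So p ≥ 0.10.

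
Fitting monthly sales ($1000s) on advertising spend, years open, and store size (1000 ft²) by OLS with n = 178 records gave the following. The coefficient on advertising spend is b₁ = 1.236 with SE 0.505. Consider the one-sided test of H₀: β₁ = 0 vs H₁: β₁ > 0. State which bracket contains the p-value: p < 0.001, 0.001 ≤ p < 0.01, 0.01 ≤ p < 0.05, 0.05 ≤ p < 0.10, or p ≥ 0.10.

0.001 ≤ p < 0.01

t = 1.236 / 0.505 = 2.448.
df = n − k − 1 = 178 − 3 − 1 = 174.
One-sided p = P(T_{174} > t) ≈ 0.0077.
So 0.001 ≤ p < 0.01.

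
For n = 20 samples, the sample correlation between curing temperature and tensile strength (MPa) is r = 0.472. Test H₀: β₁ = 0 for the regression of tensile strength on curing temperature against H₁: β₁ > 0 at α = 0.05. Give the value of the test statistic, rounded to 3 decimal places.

t = r·√(n − 2)/√(1 − r²) = 0.472·√18/√0.777216 = 2.271.
df = n − 2 = 18.
One-sided p ≈ 0.0178, which is < 0.05, so reject H₀.
There is evidence of a linear association between curing temperature and tensile strength.

t = 2.271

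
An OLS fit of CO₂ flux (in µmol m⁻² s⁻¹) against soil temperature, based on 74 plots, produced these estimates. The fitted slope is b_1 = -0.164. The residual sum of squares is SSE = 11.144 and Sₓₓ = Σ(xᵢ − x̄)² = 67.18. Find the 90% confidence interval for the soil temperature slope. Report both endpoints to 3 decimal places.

(-0.244, -0.084)

MSE = SSE/(n − 2) = 11.144/72 = 0.154778.
SE(b_1) = √(MSE/Sₓₓ) = √(0.154778/67.18) = 0.0479992.
df = n − 2 = 72.
t* = t_{0.05, 72} = 1.666294.
Margin = t* × SE = 1.666294 × 0.0479992 = 0.07998.
CI: -0.164 ± 0.07998 → (-0.244, -0.084).
With 90% confidence, each one-unit increase in soil temperature is associated with a change of between -0.244 and -0.084 µmol m⁻² s⁻¹ in CO₂ flux.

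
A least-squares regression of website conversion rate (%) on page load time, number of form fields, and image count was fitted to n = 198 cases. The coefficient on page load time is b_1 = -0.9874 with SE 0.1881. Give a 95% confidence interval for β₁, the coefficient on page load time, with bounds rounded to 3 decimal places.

(-1.358, -0.616)

df = n − k − 1 = 198 − 3 − 1 = 194.
t* = t_{0.025, 194} = 1.972268.
Margin = t* × SE = 1.972268 × 0.1881 = 0.37098.
CI: -0.9874 ± 0.37098 → (-1.358, -0.616).
With 95% confidence, each one-unit increase in page load time is associated with a change of between -1.358 and -0.616 % in website conversion rate, holding the other predictors fixed.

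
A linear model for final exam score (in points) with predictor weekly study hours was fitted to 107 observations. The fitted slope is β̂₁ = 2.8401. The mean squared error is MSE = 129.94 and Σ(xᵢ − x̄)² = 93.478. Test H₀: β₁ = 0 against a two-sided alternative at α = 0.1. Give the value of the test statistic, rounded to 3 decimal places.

SE(β̂₁) = √(MSE/Sₓₓ) = √(129.94/93.478) = 1.17901.
t = 2.8401 / 1.17901 = 2.409.
df = n − 2 = 105.
Two-sided p ≈ 0.0177, which is < 0.1, so reject H₀.
There is evidence that weekly study hours is associated with final exam score.

t = 2.409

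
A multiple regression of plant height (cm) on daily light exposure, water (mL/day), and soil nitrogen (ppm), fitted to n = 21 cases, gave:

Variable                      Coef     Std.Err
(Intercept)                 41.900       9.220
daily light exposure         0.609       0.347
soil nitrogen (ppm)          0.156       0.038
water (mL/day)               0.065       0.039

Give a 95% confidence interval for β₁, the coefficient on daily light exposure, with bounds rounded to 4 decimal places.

(-0.1231, 1.3411)

Read off: b = 0.609, SE = 0.347 for daily light exposure.
df = n − k − 1 = 21 − 3 − 1 = 17.
t* = t_{0.025, 17} = 2.109816.
Margin = t* × SE = 2.109816 × 0.347 = 0.732106.
CI: 0.609 ± 0.732106 → (-0.1231, 1.3411).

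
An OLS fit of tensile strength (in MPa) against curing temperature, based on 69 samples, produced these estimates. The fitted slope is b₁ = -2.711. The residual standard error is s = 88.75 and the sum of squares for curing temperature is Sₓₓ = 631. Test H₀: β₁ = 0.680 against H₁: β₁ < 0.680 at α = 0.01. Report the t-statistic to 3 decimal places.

t = -0.960

SE(b₁) = s/√Sₓₓ = 88.75/√631 = 3.53308.
t = (-2.711 − 0.680) / 3.53308 = -0.960.
df = n − 2 = 67.
One-sided p ≈ 0.1703, which is ≥ 0.01, so fail to reject H₀.
The data do not give significant evidence that the true slope on curing temperature is below 0.680 MPa per unit.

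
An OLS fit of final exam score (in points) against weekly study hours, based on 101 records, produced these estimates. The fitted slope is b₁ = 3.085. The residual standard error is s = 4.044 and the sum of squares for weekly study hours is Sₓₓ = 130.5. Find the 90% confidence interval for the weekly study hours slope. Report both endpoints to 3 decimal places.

SE(b₁) = s/√Sₓₓ = 4.044/√130.5 = 0.354002.
df = n − 2 = 99.
t* = t_{0.05, 99} = 1.660391.
Margin = t* × SE = 1.660391 × 0.354002 = 0.58778.
CI: 3.085 ± 0.58778 → (2.497, 3.673).
With 90% confidence, each one-unit increase in weekly study hours is associated with a change of between 2.497 and 3.673 points in final exam score.

(2.497, 3.673)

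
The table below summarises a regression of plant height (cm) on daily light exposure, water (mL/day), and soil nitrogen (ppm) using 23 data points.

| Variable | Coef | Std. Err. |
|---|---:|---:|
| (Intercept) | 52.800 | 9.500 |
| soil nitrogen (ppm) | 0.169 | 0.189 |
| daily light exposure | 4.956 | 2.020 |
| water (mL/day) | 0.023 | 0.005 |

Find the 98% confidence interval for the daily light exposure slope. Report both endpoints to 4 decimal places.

(-0.1738, 10.0858)

Read off: b = 4.956, SE = 2.020 for daily light exposure.
df = n − k − 1 = 23 − 3 − 1 = 19.
t* = t_{0.01, 19} = 2.539483.
Margin = t* × SE = 2.539483 × 2.020 = 5.129756.
CI: 4.956 ± 5.129756 → (-0.1738, 10.0858).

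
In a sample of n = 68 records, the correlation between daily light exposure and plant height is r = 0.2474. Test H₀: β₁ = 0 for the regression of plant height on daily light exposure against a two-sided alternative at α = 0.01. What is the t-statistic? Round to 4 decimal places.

t = 2.0744

t = r·√(n − 2)/√(1 − r²) = 0.2474·√66/√0.938793 = 2.0744.
df = n − 2 = 66.
Two-sided p ≈ 0.0419, which is ≥ 0.01, so fail to reject H₀.
The data do not give significant evidence of a linear association between daily light exposure and plant height.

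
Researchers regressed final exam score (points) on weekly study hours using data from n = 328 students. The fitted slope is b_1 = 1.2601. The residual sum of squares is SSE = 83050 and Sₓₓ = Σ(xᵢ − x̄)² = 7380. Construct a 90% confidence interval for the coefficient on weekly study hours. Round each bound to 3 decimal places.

MSE = SSE/(n − 2) = 83050/326 = 254.755.
SE(b_1) = √(MSE/Sₓₓ) = √(254.755/7380) = 0.185794.
df = n − 2 = 326.
t* = t_{0.05, 326} = 1.649541.
Margin = t* × SE = 1.649541 × 0.185794 = 0.30648.
CI: 1.2601 ± 0.30648 → (0.954, 1.567).
With 90% confidence, each one-unit increase in weekly study hours is associated with a change of between 0.954 and 1.567 points in final exam score.

(0.954, 1.567)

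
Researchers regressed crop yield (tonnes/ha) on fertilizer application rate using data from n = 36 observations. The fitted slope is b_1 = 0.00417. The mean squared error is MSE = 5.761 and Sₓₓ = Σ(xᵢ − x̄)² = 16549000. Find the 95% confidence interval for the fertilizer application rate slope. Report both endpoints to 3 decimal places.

(0.003, 0.005)

SE(b_1) = √(MSE/Sₓₓ) = √(5.761/16549000) = 0.000590015.
df = n − 2 = 34.
t* = t_{0.025, 34} = 2.032245.
Margin = t* × SE = 2.032245 × 0.000590015 = 0.00120.
CI: 0.00417 ± 0.00120 → (0.003, 0.005).
With 95% confidence, each one-unit increase in fertilizer application rate is associated with a change of between 0.003 and 0.005 tonnes/ha in crop yield.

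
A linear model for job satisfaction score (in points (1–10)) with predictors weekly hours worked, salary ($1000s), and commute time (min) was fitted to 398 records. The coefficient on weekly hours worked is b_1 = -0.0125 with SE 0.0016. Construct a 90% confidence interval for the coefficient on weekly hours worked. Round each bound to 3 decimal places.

(-0.015, -0.010)

df = n − k − 1 = 398 − 3 − 1 = 394.
t* = t_{0.05, 394} = 1.64873.
Margin = t* × SE = 1.64873 × 0.0016 = 0.00264.
CI: -0.0125 ± 0.00264 → (-0.015, -0.010).
With 90% confidence, each one-unit increase in weekly hours worked is associated with a change of between -0.015 and -0.010 points (1–10) in job satisfaction score, holding the other predictors fixed.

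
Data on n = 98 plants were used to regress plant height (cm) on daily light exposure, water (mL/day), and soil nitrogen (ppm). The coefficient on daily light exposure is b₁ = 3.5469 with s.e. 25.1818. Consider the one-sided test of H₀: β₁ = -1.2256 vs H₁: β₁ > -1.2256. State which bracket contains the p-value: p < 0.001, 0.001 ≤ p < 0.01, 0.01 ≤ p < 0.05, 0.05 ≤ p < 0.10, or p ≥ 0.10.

t = (3.5469 − (-1.2256)) / 25.1818 = 0.190.
df = n − k − 1 = 98 − 3 − 1 = 94.
One-sided p = P(T_{94} > t) ≈ 0.4250.
So p ≥ 0.10.

p ≥ 0.10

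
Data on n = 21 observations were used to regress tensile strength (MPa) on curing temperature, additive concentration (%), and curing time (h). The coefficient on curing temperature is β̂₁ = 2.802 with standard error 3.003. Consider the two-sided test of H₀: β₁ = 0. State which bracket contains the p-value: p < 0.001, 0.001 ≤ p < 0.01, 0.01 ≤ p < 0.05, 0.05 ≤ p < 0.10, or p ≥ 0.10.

p ≥ 0.10

t = 2.802 / 3.003 = 0.933.
df = n − k − 1 = 21 − 3 − 1 = 17.
Two-sided p = 2·P(T_{17} > |t|) ≈ 0.3638.
So p ≥ 0.10.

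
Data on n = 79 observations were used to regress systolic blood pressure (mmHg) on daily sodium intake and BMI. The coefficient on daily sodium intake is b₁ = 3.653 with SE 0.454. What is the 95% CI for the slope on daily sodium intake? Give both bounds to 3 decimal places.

(2.749, 4.557)

df = n − k − 1 = 79 − 2 − 1 = 76.
t* = t_{0.025, 76} = 1.991673.
Margin = t* × SE = 1.991673 × 0.454 = 0.90422.
CI: 3.653 ± 0.90422 → (2.749, 4.557).
With 95% confidence, each one-unit increase in daily sodium intake is associated with a change of between 2.749 and 4.557 mmHg in systolic blood pressure, holding the other predictors fixed.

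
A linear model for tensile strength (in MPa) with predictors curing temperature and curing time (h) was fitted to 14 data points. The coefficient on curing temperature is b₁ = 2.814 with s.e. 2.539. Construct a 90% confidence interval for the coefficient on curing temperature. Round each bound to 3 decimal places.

(-1.746, 7.374)

df = n − k − 1 = 14 − 2 − 1 = 11.
t* = t_{0.05, 11} = 1.795885.
Margin = t* × SE = 1.795885 × 2.539 = 4.55975.
CI: 2.814 ± 4.55975 → (-1.746, 7.374).
With 90% confidence, each one-unit increase in curing temperature is associated with a change of between -1.746 and 7.374 MPa in tensile strength, holding the other predictors fixed.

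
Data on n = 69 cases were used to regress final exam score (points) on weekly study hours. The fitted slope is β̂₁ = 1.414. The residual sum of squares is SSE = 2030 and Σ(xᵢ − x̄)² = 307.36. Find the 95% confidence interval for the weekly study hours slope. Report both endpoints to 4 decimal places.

MSE = SSE/(n − 2) = 2030/67 = 30.2985.
SE(β̂₁) = √(MSE/Sₓₓ) = √(30.2985/307.36) = 0.313969.
df = n − 2 = 67.
t* = t_{0.025, 67} = 1.996008.
Margin = t* × SE = 1.996008 × 0.313969 = 0.626685.
CI: 1.414 ± 0.626685 → (0.7873, 2.0407).
With 95% confidence, each one-unit increase in weekly study hours is associated with a change of between 0.7873 and 2.0407 points in final exam score.

(0.7873, 2.0407)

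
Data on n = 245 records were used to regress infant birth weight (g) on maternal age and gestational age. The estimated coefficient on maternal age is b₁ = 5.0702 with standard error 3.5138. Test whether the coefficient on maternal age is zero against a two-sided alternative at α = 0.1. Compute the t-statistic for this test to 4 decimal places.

t = 1.4429

H₀: β₁ = 0 vs H₁: β₁ ≠ 0.
t = (b₁ − β₁⁰)/SE = 5.0702 / 3.5138 = 1.4429.
df = n − k − 1 = 245 − 2 − 1 = 242.
Two-sided p ≈ 0.1503, which is ≥ 0.1, so fail to reject H₀.
The data do not give significant evidence of an association between maternal age and infant birth weight, after adjusting for the other predictors.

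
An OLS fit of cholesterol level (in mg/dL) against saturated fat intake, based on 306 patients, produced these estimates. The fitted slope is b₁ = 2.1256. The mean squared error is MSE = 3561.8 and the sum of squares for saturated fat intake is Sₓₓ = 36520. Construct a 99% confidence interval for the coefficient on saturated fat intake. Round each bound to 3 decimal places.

SE(b₁) = √(MSE/Sₓₓ) = √(3561.8/36520) = 0.312298.
df = n − 2 = 304.
t* = t_{0.005, 304} = 2.592098.
Margin = t* × SE = 2.592098 × 0.312298 = 0.80951.
CI: 2.1256 ± 0.80951 → (1.316, 2.935).
With 99% confidence, each one-unit increase in saturated fat intake is associated with a change of between 1.316 and 2.935 mg/dL in cholesterol level.

(1.316, 2.935)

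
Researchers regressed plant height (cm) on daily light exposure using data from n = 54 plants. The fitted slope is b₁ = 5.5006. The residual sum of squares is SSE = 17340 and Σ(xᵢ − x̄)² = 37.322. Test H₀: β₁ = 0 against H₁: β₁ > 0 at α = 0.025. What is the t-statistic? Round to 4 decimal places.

t = 1.8402

MSE = SSE/(n − 2) = 17340/52 = 333.462.
SE(b₁) = √(MSE/Sₓₓ) = √(333.462/37.322) = 2.9891.
t = 5.5006 / 2.9891 = 1.8402.
df = n − 2 = 52.
One-sided p ≈ 0.0357, which is ≥ 0.025, so fail to reject H₀.
The data do not give significant evidence that the true slope on daily light exposure is positive.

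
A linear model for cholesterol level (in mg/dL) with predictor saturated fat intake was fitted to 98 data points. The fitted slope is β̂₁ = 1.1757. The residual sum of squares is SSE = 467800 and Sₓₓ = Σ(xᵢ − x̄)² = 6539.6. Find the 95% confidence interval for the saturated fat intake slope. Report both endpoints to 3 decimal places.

MSE = SSE/(n − 2) = 467800/96 = 4872.92.
SE(β̂₁) = √(MSE/Sₓₓ) = √(4872.92/6539.6) = 0.863215.
df = n − 2 = 96.
t* = t_{0.025, 96} = 1.984984.
Margin = t* × SE = 1.984984 × 0.863215 = 1.71347.
CI: 1.1757 ± 1.71347 → (-0.538, 2.889).
With 95% confidence, each one-unit increase in saturated fat intake is associated with a change of between -0.538 and 2.889 mg/dL in cholesterol level.

(-0.538, 2.889)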